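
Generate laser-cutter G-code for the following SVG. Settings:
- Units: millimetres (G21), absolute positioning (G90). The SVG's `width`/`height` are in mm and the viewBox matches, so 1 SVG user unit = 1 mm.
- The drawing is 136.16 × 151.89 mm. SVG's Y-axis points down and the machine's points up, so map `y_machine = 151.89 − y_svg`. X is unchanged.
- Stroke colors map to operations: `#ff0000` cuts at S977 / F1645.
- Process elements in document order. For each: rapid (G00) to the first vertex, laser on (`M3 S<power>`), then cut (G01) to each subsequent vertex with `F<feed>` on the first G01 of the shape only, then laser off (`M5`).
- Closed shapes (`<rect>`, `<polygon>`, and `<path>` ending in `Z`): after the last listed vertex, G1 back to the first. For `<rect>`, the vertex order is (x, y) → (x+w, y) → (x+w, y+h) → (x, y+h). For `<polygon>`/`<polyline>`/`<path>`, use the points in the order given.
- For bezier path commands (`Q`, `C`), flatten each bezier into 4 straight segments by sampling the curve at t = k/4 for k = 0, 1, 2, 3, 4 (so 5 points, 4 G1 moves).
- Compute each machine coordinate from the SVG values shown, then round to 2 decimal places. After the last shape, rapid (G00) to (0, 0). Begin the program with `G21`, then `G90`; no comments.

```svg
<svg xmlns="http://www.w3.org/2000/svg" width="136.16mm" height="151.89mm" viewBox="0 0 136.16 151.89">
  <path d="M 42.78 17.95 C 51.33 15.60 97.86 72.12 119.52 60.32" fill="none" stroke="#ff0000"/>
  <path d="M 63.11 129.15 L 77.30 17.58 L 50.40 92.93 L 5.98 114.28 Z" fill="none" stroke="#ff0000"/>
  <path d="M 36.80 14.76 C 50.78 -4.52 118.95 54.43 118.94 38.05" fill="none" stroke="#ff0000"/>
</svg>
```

G21
G90
G00 X42.78 Y133.94
M3 S977
G01 X55.33 Y126.65 F1645
G01 X76.23 Y109.21
G01 X99.59 Y93.54
G01 X119.52 Y91.57
M5
G00 X63.11 Y22.74
M3 S977
G01 X77.30 Y134.31 F1645
G01 X50.40 Y58.96
G01 X5.98 Y37.61
G01 X63.11 Y22.74
M5
G00 X36.80 Y137.13
M3 S977
G01 X55.53 Y139.32 F1645
G01 X83.12 Y126.57
G01 X108.08 Y113.28
G01 X118.94 Y113.84
M5
G00 X0.00 Y0.00

Since the viewBox matches the mm dimensions, user units are millimetres directly. The only transform is the Y-flip y_m = 151.89 − y_svg.

Shape 1 is a cubic bezier drawn with `<path>`. Its stroke #ff0000 means cut at S977, F1645. After flipping Y the toolpath is (42.78,133.94) → (55.33,126.65) → (76.23,109.21) → (99.59,93.54) → (119.52,91.57).

Shape 2 is a closed polygon drawn with `<path>`. Its stroke #ff0000 means cut at S977, F1645. After flipping Y the toolpath is (63.11,22.74) → (77.30,134.31) → (50.40,58.96) → (5.98,37.61) → (63.11,22.74), returning to the start.

Shape 3 is a cubic bezier drawn with `<path>`. Its stroke #ff0000 means cut at S977, F1645. After flipping Y the toolpath is (36.80,137.13) → (55.53,139.32) → (83.12,126.57) → (108.08,113.28) → (118.94,113.84).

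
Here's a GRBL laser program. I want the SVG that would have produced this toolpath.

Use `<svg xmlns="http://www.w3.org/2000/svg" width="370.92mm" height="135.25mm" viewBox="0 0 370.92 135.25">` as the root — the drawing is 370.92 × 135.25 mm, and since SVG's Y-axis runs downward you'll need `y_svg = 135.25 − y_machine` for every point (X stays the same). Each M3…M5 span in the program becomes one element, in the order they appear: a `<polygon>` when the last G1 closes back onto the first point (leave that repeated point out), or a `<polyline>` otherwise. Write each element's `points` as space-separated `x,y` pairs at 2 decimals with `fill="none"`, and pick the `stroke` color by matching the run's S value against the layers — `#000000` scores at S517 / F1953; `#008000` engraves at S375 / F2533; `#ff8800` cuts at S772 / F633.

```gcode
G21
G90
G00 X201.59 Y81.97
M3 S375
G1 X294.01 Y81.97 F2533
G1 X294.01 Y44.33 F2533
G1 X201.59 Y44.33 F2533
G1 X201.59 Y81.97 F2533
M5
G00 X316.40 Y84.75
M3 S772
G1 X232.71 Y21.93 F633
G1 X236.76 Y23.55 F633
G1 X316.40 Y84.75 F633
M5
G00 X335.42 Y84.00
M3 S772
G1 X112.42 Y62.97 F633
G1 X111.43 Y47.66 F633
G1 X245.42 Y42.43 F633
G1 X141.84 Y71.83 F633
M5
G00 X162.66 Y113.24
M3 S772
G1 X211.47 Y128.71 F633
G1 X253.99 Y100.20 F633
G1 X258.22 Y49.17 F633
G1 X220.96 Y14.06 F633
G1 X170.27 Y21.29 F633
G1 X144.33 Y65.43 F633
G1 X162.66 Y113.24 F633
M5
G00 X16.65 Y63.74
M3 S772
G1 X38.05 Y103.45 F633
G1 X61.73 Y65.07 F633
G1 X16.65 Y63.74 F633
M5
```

y_svg = 135.25 − y_m.

[1] S375→`#008000` (engrave); closed run; points: 201.59,53.28 294.01,53.28 294.01,90.92 201.59,90.92

[2] S772→`#ff8800` (cut); closed run; points: 316.40,50.50 232.71,113.32 236.76,111.70

[3] S772→`#ff8800` (cut); open run; points: 335.42,51.25 112.42,72.28 111.43,87.59 245.42,92.82 141.84,63.42

[4] S772→`#ff8800` (cut); closed run; points: 162.66,22.01 211.47,6.54 253.99,35.05 258.22,86.08 220.96,121.19 170.27,113.96 144.33,69.82

[5] S772→`#ff8800` (cut); closed run; points: 16.65,71.51 38.05,31.80 61.73,70.18

<svg xmlns="http://www.w3.org/2000/svg" width="370.92mm" height="135.25mm" viewBox="0 0 370.92 135.25">
  <polygon points="201.59,53.28 294.01,53.28 294.01,90.92 201.59,90.92" fill="none" stroke="#008000"/>
  <polygon points="316.40,50.50 232.71,113.32 236.76,111.70" fill="none" stroke="#ff8800"/>
  <polyline points="335.42,51.25 112.42,72.28 111.43,87.59 245.42,92.82 141.84,63.42" fill="none" stroke="#ff8800"/>
  <polygon points="162.66,22.01 211.47,6.54 253.99,35.05 258.22,86.08 220.96,121.19 170.27,113.96 144.33,69.82" fill="none" stroke="#ff8800"/>
  <polygon points="16.65,71.51 38.05,31.80 61.73,70.18" fill="none" stroke="#ff8800"/>
</svg>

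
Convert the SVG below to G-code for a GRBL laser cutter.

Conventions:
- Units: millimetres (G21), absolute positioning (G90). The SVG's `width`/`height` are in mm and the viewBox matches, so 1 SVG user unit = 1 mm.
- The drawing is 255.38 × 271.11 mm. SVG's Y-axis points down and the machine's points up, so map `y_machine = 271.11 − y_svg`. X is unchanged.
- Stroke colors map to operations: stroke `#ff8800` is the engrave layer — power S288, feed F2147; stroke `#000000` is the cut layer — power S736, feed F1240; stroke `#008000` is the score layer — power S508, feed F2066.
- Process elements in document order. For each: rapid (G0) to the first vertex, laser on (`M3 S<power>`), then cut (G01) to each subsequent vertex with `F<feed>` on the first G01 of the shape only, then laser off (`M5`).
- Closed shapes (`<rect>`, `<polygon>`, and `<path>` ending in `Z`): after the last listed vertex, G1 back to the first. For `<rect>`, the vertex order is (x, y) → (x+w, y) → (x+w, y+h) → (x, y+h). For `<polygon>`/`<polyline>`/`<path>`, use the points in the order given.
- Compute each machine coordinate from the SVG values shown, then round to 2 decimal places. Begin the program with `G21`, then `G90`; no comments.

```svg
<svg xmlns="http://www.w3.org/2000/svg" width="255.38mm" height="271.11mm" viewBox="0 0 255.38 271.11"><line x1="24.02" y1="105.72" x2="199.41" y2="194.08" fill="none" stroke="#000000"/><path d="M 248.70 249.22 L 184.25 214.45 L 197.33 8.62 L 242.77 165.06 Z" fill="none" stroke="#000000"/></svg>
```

G21
G90
G0 X24.02 Y165.39
M3 S736
G01 X199.41 Y77.03 F1240
M5
G0 X248.70 Y21.89
M3 S736
G01 X184.25 Y56.66 F1240
G01 X197.33 Y262.49
G01 X242.77 Y106.05
G01 X248.70 Y21.89
M5

Since the viewBox matches the mm dimensions, user units are millimetres directly. The only transform is the Y-flip y_m = 271.11 − y_svg.

Shape 1 is a line segment drawn with `<line>`. Its stroke #000000 means cut at S736, F1240. After flipping Y the toolpath is (24.02,165.39) → (199.41,77.03).

Shape 2 is a closed polygon drawn with `<path>`. Its stroke #000000 means cut at S736, F1240. After flipping Y the toolpath is (248.70,21.89) → (184.25,56.66) → (197.33,262.49) → (242.77,106.05) → (248.70,21.89), returning to the start.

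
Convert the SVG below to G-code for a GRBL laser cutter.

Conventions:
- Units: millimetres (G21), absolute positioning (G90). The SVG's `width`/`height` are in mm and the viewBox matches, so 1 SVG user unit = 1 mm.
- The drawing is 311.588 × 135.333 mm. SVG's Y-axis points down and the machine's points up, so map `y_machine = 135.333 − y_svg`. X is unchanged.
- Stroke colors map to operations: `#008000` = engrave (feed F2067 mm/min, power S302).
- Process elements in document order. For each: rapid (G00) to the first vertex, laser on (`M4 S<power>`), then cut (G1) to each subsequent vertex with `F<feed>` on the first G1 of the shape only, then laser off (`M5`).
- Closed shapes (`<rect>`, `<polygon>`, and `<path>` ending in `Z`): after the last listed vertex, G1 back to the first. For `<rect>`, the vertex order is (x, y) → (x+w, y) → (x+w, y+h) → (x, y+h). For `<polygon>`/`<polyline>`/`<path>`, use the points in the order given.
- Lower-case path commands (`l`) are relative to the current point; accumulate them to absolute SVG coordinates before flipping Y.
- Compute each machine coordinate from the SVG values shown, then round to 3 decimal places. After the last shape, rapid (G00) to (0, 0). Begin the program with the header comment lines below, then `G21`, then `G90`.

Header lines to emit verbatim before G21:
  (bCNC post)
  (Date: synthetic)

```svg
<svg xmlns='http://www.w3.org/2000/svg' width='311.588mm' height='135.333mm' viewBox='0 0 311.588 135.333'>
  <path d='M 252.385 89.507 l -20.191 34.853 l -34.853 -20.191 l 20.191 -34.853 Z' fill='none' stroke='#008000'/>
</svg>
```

1 u = 1 mm; y_m = 135.333 − y.

[1] `<path>` regular polygon, #008000→engrave S302 F2067: (252.385,45.826) → (232.194,10.973) → (197.341,31.164) → (217.532,66.017) → (252.385,45.826) (closed)

(bCNC post)
(Date: synthetic)
G21
G90
G00 X252.385 Y45.826
M4 S302
G1 X232.194 Y10.973 F2067
G1 X197.341 Y31.164
G1 X217.532 Y66.017
G1 X252.385 Y45.826
M5
G00 X0.000 Y0.000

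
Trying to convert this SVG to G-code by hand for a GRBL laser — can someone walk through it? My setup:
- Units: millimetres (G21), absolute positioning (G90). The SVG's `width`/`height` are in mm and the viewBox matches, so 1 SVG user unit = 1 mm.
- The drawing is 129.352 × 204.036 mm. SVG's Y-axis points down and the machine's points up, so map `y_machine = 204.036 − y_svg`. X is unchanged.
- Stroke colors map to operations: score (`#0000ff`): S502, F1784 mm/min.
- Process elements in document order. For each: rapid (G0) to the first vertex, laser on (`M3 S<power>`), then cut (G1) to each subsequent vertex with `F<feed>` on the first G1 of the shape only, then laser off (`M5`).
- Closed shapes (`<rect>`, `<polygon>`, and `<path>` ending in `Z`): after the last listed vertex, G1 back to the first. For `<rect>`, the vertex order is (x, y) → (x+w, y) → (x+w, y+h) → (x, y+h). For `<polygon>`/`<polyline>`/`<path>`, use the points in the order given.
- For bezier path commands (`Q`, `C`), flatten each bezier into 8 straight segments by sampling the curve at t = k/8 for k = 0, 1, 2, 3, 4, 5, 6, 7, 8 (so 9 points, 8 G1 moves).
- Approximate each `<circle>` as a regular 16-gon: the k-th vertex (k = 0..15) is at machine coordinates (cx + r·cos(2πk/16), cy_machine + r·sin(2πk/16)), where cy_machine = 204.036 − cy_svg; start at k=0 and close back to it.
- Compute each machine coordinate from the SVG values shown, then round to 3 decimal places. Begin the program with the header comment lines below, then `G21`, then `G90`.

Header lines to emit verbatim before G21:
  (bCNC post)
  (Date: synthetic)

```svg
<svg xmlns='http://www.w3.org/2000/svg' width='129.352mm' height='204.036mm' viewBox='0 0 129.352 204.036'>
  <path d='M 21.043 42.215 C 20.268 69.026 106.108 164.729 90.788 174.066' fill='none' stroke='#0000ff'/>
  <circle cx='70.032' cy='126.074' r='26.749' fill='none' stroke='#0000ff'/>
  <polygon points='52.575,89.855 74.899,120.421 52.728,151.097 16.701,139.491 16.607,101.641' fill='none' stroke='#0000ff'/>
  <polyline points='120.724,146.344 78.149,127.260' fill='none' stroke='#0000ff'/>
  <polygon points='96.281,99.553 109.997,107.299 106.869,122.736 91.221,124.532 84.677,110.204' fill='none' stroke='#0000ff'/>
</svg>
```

1 u = 1 mm; y_m = 204.036 − y.

[1] `<path>` cubic bezier, #0000ff→score S502 F1784: (21.043,161.821) → (24.446,148.841) → (33.768,131.221) → (46.810,110.782) → (61.370,89.343) → (75.248,68.722) → (86.244,50.740) → (92.158,37.217) → (90.788,29.970)

[2] `<circle>` circle, #0000ff→score S502 F1784: (96.781,77.962) → (94.745,88.198) → (88.946,96.876) → (80.268,102.675) → (70.032,104.711) → (59.796,102.675) → (51.118,96.876) → (45.319,88.198) → (43.283,77.962) → (45.319,67.726) → (51.118,59.048) → (59.796,53.249) → (70.032,51.213) → (80.268,53.249) → (88.946,59.048) → (94.745,67.726) → (96.781,77.962) (closed)

[3] `<polygon>` regular polygon, #0000ff→score S502 F1784: (52.575,114.181) → (74.899,83.615) → (52.728,52.939) → (16.701,64.545) → (16.607,102.395) → (52.575,114.181) (closed)

[4] `<polyline>` line segment, #0000ff→score S502 F1784: (120.724,57.692) → (78.149,76.776)

[5] `<polygon>` regular polygon, #0000ff→score S502 F1784: (96.281,104.483) → (109.997,96.737) → (106.869,81.300) → (91.221,79.504) → (84.677,93.832) → (96.281,104.483) (closed)

(bCNC post)
(Date: synthetic)
G21
G90
G0 X21.043 Y161.821
M3 S502
G1 X24.446 Y148.841 F1784
G1 X33.768 Y131.221
G1 X46.810 Y110.782
G1 X61.370 Y89.343
G1 X75.248 Y68.722
G1 X86.244 Y50.740
G1 X92.158 Y37.217
G1 X90.788 Y29.970
M5
G0 X96.781 Y77.962
M3 S502
G1 X94.745 Y88.198 F1784
G1 X88.946 Y96.876
G1 X80.268 Y102.675
G1 X70.032 Y104.711
G1 X59.796 Y102.675
G1 X51.118 Y96.876
G1 X45.319 Y88.198
G1 X43.283 Y77.962
G1 X45.319 Y67.726
G1 X51.118 Y59.048
G1 X59.796 Y53.249
G1 X70.032 Y51.213
G1 X80.268 Y53.249
G1 X88.946 Y59.048
G1 X94.745 Y67.726
G1 X96.781 Y77.962
M5
G0 X52.575 Y114.181
M3 S502
G1 X74.899 Y83.615 F1784
G1 X52.728 Y52.939
G1 X16.701 Y64.545
G1 X16.607 Y102.395
G1 X52.575 Y114.181
M5
G0 X120.724 Y57.692
M3 S502
G1 X78.149 Y76.776 F1784
M5
G0 X96.281 Y104.483
M3 S502
G1 X109.997 Y96.737 F1784
G1 X106.869 Y81.300
G1 X91.221 Y79.504
G1 X84.677 Y93.832
G1 X96.281 Y104.483
M5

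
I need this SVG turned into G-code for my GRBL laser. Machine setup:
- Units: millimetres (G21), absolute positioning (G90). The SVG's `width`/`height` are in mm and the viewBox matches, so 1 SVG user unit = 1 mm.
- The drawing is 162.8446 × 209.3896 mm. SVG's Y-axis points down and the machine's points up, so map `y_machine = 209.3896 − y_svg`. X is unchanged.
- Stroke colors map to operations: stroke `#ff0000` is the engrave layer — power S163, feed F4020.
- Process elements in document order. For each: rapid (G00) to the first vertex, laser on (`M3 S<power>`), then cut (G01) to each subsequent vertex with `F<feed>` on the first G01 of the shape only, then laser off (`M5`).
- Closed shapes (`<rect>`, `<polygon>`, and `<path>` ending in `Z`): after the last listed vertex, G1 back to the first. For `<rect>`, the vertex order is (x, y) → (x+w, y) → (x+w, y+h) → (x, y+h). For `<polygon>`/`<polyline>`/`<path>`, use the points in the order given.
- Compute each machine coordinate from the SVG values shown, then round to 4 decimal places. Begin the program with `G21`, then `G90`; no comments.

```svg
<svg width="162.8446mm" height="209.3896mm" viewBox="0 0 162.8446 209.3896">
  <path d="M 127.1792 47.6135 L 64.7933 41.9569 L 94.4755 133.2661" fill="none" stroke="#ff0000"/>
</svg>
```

G21
G90
G00 X127.1792 Y161.7761
M3 S163
G01 X64.7933 Y167.4327 F4020
G01 X94.4755 Y76.1235
M5

1 u = 1 mm; y_m = 209.3896 − y.

[1] `<path>` open polyline, #ff0000→engrave S163 F4020: (127.1792,161.7761) → (64.7933,167.4327) → (94.4755,76.1235)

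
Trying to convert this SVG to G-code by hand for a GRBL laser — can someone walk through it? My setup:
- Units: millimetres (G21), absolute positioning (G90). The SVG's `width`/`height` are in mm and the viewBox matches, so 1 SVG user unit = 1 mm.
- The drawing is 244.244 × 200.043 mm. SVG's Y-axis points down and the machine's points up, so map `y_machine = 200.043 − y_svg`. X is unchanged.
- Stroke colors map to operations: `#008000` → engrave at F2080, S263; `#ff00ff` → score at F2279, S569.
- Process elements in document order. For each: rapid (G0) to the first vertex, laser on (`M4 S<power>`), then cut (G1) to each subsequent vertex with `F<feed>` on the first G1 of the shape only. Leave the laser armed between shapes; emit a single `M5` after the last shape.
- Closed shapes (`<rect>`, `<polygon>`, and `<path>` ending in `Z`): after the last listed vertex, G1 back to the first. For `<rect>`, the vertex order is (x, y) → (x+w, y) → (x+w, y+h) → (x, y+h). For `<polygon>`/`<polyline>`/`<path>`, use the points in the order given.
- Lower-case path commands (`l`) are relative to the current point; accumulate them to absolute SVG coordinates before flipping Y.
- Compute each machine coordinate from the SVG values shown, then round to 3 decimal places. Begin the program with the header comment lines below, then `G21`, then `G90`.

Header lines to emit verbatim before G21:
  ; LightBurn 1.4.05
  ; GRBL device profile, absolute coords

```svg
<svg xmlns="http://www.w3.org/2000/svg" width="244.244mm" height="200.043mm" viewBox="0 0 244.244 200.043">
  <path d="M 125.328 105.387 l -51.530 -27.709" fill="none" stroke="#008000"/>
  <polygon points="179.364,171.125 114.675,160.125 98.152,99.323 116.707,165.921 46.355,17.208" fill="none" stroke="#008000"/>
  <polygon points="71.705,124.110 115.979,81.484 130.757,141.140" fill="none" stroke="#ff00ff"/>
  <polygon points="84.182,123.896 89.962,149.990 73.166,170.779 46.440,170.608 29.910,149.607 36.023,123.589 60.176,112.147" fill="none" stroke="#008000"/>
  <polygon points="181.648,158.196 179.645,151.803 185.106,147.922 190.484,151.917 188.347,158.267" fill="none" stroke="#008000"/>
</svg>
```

viewBox `0 0 244.244 200.043` with mm width/height → 1 unit = 1 mm. Flip: y_m = 200.043 − y_svg.

**Shape 1** — `<path>` line segment, stroke `#008000` → engrave (S263, F2080). Machine vertices: (125.328,94.656) → (73.798,122.365). Open path.

**Shape 2** — `<polygon>` closed polygon, stroke `#008000` → engrave (S263, F2080). Machine vertices: (179.364,28.918) → (114.675,39.918) → (98.152,100.720) → (116.707,34.122) → (46.355,182.835) → (179.364,28.918). Closed: final G1 returns to the first vertex.

**Shape 3** — `<polygon>` regular polygon, stroke `#ff00ff` → score (S569, F2279). Machine vertices: (71.705,75.933) → (115.979,118.559) → (130.757,58.903) → (71.705,75.933). Closed: final G1 returns to the first vertex.

**Shape 4** — `<polygon>` regular polygon, stroke `#008000` → engrave (S263, F2080). Machine vertices: (84.182,76.147) → (89.962,50.053) → (73.166,29.264) → (46.440,29.435) → (29.910,50.436) → (36.023,76.454) → (60.176,87.896) → (84.182,76.147). Closed: final G1 returns to the first vertex.

**Shape 5** — `<polygon>` regular polygon, stroke `#008000` → engrave (S263, F2080). Machine vertices: (181.648,41.847) → (179.645,48.240) → (185.106,52.121) → (190.484,48.126) → (188.347,41.776) → (181.648,41.847). Closed: final G1 returns to the first vertex.

; LightBurn 1.4.05
; GRBL device profile, absolute coords
G21
G90
G0 X125.328 Y94.656
M4 S263
G1 X73.798 Y122.365 F2080
G0 X179.364 Y28.918
M4 S263
G1 X114.675 Y39.918 F2080
G1 X98.152 Y100.720
G1 X116.707 Y34.122
G1 X46.355 Y182.835
G1 X179.364 Y28.918
G0 X71.705 Y75.933
M4 S569
G1 X115.979 Y118.559 F2279
G1 X130.757 Y58.903
G1 X71.705 Y75.933
G0 X84.182 Y76.147
M4 S263
G1 X89.962 Y50.053 F2080
G1 X73.166 Y29.264
G1 X46.440 Y29.435
G1 X29.910 Y50.436
G1 X36.023 Y76.454
G1 X60.176 Y87.896
G1 X84.182 Y76.147
G0 X181.648 Y41.847
M4 S263
G1 X179.645 Y48.240 F2080
G1 X185.106 Y52.121
G1 X190.484 Y48.126
G1 X188.347 Y41.776
G1 X181.648 Y41.847
M5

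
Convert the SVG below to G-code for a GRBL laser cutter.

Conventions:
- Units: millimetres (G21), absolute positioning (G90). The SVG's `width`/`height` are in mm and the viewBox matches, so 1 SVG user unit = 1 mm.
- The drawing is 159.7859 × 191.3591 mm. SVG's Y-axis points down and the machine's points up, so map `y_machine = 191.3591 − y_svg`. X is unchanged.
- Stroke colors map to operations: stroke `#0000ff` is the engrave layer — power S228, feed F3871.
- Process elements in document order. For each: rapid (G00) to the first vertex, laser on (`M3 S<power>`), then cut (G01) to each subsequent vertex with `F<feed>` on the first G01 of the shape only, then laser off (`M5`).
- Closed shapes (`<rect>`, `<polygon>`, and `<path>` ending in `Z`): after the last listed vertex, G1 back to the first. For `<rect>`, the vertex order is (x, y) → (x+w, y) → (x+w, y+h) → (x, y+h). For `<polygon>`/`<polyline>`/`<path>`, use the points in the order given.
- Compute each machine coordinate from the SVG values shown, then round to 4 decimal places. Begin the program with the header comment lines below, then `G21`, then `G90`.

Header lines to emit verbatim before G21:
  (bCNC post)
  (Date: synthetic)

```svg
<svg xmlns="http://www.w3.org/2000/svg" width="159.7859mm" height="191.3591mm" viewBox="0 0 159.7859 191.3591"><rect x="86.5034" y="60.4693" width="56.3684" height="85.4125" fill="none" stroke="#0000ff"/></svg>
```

Since the viewBox matches the mm dimensions, user units are millimetres directly. The only transform is the Y-flip y_m = 191.3591 − y_svg.

Shape 1 is a rectangle drawn with `<rect>`. Its stroke #0000ff means engrave at S228, F3871. After flipping Y the toolpath is (86.5034,130.8898) → (142.8718,130.8898) → (142.8718,45.4773) → (86.5034,45.4773) → (86.5034,130.8898), returning to the start.

(bCNC post)
(Date: synthetic)
G21
G90
G00 X86.5034 Y130.8898
M3 S228
G01 X142.8718 Y130.8898 F3871
G01 X142.8718 Y45.4773
G01 X86.5034 Y45.4773
G01 X86.5034 Y130.8898
M5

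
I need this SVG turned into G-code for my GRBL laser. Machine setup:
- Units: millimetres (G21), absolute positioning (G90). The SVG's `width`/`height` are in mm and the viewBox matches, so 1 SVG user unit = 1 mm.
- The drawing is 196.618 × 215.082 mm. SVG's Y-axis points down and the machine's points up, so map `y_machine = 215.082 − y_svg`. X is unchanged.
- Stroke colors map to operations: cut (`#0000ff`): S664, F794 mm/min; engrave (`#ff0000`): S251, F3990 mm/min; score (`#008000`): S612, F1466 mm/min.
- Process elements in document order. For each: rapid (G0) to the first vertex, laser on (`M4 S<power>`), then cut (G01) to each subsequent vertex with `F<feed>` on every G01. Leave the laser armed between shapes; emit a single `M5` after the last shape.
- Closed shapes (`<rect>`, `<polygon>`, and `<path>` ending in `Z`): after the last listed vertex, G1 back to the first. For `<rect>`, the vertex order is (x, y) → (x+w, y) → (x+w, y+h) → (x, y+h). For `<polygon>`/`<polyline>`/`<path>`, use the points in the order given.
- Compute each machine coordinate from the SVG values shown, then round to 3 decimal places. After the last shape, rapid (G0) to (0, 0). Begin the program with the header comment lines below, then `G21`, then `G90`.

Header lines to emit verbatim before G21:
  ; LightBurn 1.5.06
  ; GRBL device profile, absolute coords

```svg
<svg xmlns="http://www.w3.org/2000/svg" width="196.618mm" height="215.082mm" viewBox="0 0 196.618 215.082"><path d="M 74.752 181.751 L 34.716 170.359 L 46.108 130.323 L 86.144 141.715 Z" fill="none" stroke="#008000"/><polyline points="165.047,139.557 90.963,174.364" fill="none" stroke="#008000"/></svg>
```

; LightBurn 1.5.06
; GRBL device profile, absolute coords
G21
G90
G0 X74.752 Y33.331
M4 S612
G01 X34.716 Y44.723 F1466
G01 X46.108 Y84.759 F1466
G01 X86.144 Y73.367 F1466
G01 X74.752 Y33.331 F1466
G0 X165.047 Y75.525
M4 S612
G01 X90.963 Y40.718 F1466
M5
G0 X0.000 Y0.000

1 u = 1 mm; y_m = 215.082 − y.

[1] `<path>` regular polygon, #008000→score S612 F1466: (74.752,33.331) → (34.716,44.723) → (46.108,84.759) → (86.144,73.367) → (74.752,33.331) (closed)

[2] `<polyline>` line segment, #008000→score S612 F1466: (165.047,75.525) → (90.963,40.718)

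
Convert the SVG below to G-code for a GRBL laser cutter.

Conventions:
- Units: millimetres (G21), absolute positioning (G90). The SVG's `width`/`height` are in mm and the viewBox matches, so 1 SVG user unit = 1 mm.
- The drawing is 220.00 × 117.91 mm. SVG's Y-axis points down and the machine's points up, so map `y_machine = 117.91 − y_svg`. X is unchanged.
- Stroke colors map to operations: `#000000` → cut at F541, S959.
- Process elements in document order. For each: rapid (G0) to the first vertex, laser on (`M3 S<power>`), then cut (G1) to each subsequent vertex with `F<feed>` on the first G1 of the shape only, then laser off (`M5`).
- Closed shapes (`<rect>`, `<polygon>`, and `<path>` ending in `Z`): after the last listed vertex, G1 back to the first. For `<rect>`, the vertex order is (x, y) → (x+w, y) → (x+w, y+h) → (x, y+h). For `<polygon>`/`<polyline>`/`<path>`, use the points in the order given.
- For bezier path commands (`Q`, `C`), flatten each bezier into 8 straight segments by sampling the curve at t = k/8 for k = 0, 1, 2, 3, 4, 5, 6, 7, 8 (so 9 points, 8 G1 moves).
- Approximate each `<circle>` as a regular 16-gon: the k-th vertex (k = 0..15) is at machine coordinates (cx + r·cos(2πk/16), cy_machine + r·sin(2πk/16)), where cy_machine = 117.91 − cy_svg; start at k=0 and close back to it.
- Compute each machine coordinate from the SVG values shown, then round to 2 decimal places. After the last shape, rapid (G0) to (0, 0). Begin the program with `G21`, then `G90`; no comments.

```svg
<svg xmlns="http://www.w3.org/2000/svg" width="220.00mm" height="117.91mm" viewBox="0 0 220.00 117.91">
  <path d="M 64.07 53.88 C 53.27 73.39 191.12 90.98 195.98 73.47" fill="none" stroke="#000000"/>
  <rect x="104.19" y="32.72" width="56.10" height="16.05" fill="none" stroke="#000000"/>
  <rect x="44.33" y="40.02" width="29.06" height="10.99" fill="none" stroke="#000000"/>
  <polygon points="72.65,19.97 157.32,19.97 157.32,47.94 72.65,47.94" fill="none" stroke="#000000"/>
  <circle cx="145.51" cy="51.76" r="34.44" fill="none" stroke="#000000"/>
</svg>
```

viewBox `0 0 220.00 117.91` with mm width/height → 1 unit = 1 mm. Flip: y_m = 117.91 − y_svg.

**Shape 1** — `<path>` cubic bezier, stroke `#000000` → cut (S959, F541). Control points (SVG): P0=(64.07,53.88), P1=(53.27,73.39), P2=(191.12,90.98), P3=(195.98,73.47); sampled at t=k/8. Machine vertices: (64.07,64.03) → (66.44,56.87) → (79.44,50.28) → (99.78,44.64) → (124.15,40.35) → (149.26,37.80) → (171.80,37.37) → (188.47,39.45) → (195.98,44.44). Open path.

**Shape 2** — `<rect>` rectangle, stroke `#000000` → cut (S959, F541). Machine vertices: (104.19,85.19) → (160.29,85.19) → (160.29,69.14) → (104.19,69.14) → (104.19,85.19). Closed: final G1 returns to the first vertex.

**Shape 3** — `<rect>` rectangle, stroke `#000000` → cut (S959, F541). Machine vertices: (44.33,77.89) → (73.39,77.89) → (73.39,66.90) → (44.33,66.90) → (44.33,77.89). Closed: final G1 returns to the first vertex.

**Shape 4** — `<polygon>` rectangle, stroke `#000000` → cut (S959, F541). Machine vertices: (72.65,97.94) → (157.32,97.94) → (157.32,69.97) → (72.65,69.97) → (72.65,97.94). Closed: final G1 returns to the first vertex.

**Shape 5** — `<circle>` circle, stroke `#000000` → cut (S959, F541). Machine vertices: (179.95,66.15) → (177.33,79.33) → (169.86,90.50) → (158.69,97.97) → (145.51,100.59) → (132.33,97.97) → (121.16,90.50) → (113.69,79.33) → (111.07,66.15) → (113.69,52.97) → (121.16,41.80) → (132.33,34.33) → (145.51,31.71) → (158.69,34.33) → (169.86,41.80) → (177.33,52.97) → (179.95,66.15). Closed: final G1 returns to the first vertex.

G21
G90
G0 X64.07 Y64.03
M3 S959
G1 X66.44 Y56.87 F541
G1 X79.44 Y50.28
G1 X99.78 Y44.64
G1 X124.15 Y40.35
G1 X149.26 Y37.80
G1 X171.80 Y37.37
G1 X188.47 Y39.45
G1 X195.98 Y44.44
M5
G0 X104.19 Y85.19
M3 S959
G1 X160.29 Y85.19 F541
G1 X160.29 Y69.14
G1 X104.19 Y69.14
G1 X104.19 Y85.19
M5
G0 X44.33 Y77.89
M3 S959
G1 X73.39 Y77.89 F541
G1 X73.39 Y66.90
G1 X44.33 Y66.90
G1 X44.33 Y77.89
M5
G0 X72.65 Y97.94
M3 S959
G1 X157.32 Y97.94 F541
G1 X157.32 Y69.97
G1 X72.65 Y69.97
G1 X72.65 Y97.94
M5
G0 X179.95 Y66.15
M3 S959
G1 X177.33 Y79.33 F541
G1 X169.86 Y90.50
G1 X158.69 Y97.97
G1 X145.51 Y100.59
G1 X132.33 Y97.97
G1 X121.16 Y90.50
G1 X113.69 Y79.33
G1 X111.07 Y66.15
G1 X113.69 Y52.97
G1 X121.16 Y41.80
G1 X132.33 Y34.33
G1 X145.51 Y31.71
G1 X158.69 Y34.33
G1 X169.86 Y41.80
G1 X177.33 Y52.97
G1 X179.95 Y66.15
M5
G0 X0.00 Y0.00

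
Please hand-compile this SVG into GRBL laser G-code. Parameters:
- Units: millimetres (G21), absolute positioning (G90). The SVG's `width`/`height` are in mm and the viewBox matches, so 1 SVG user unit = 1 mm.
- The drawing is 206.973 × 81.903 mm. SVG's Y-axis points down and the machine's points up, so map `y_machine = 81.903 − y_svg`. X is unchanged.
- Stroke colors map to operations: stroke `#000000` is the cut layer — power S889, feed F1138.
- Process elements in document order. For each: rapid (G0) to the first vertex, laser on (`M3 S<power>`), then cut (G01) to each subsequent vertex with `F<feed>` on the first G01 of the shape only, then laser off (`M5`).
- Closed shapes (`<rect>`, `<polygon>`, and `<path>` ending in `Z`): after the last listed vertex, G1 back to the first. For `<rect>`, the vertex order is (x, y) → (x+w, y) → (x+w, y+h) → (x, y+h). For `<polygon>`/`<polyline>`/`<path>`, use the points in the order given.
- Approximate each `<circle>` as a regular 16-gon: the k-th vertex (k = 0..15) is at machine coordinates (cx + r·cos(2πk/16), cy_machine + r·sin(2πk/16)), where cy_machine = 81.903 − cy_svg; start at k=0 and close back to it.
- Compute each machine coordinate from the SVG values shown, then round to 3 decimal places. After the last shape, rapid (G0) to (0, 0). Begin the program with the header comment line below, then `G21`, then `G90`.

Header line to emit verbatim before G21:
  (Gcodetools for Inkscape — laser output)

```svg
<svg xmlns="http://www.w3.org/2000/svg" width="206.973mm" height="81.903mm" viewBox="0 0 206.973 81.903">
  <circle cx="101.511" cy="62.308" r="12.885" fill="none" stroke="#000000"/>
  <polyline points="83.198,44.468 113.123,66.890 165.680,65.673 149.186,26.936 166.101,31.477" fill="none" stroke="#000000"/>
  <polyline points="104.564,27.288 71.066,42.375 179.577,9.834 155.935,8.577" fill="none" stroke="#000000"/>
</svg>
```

Since the viewBox matches the mm dimensions, user units are millimetres directly. The only transform is the Y-flip y_m = 81.903 − y_svg.

Shape 1 is a circle drawn with `<circle>`. Its stroke #000000 means cut at S889, F1138. After flipping Y the toolpath is (114.396,19.595) → (113.415,24.526) → (110.622,28.706) → (106.442,31.499) → (101.511,32.480) → (96.580,31.499) → (92.400,28.706) → (89.607,24.526) → (88.626,19.595) → (89.607,14.664) → (92.400,10.484) → (96.580,7.691) → (101.511,6.710) → (106.442,7.691) → (110.622,10.484) → (113.415,14.664) → (114.396,19.595), returning to the start.

Shape 2 is a open polyline drawn with `<polyline>`. Its stroke #000000 means cut at S889, F1138. After flipping Y the toolpath is (83.198,37.435) → (113.123,15.013) → (165.680,16.230) → (149.186,54.967) → (166.101,50.426).

Shape 3 is a open polyline drawn with `<polyline>`. Its stroke #000000 means cut at S889, F1138. After flipping Y the toolpath is (104.564,54.615) → (71.066,39.528) → (179.577,72.069) → (155.935,73.326).

(Gcodetools for Inkscape — laser output)
G21
G90
G0 X114.396 Y19.595
M3 S889
G01 X113.415 Y24.526 F1138
G01 X110.622 Y28.706
G01 X106.442 Y31.499
G01 X101.511 Y32.480
G01 X96.580 Y31.499
G01 X92.400 Y28.706
G01 X89.607 Y24.526
G01 X88.626 Y19.595
G01 X89.607 Y14.664
G01 X92.400 Y10.484
G01 X96.580 Y7.691
G01 X101.511 Y6.710
G01 X106.442 Y7.691
G01 X110.622 Y10.484
G01 X113.415 Y14.664
G01 X114.396 Y19.595
M5
G0 X83.198 Y37.435
M3 S889
G01 X113.123 Y15.013 F1138
G01 X165.680 Y16.230
G01 X149.186 Y54.967
G01 X166.101 Y50.426
M5
G0 X104.564 Y54.615
M3 S889
G01 X71.066 Y39.528 F1138
G01 X179.577 Y72.069
G01 X155.935 Y73.326
M5
G0 X0.000 Y0.000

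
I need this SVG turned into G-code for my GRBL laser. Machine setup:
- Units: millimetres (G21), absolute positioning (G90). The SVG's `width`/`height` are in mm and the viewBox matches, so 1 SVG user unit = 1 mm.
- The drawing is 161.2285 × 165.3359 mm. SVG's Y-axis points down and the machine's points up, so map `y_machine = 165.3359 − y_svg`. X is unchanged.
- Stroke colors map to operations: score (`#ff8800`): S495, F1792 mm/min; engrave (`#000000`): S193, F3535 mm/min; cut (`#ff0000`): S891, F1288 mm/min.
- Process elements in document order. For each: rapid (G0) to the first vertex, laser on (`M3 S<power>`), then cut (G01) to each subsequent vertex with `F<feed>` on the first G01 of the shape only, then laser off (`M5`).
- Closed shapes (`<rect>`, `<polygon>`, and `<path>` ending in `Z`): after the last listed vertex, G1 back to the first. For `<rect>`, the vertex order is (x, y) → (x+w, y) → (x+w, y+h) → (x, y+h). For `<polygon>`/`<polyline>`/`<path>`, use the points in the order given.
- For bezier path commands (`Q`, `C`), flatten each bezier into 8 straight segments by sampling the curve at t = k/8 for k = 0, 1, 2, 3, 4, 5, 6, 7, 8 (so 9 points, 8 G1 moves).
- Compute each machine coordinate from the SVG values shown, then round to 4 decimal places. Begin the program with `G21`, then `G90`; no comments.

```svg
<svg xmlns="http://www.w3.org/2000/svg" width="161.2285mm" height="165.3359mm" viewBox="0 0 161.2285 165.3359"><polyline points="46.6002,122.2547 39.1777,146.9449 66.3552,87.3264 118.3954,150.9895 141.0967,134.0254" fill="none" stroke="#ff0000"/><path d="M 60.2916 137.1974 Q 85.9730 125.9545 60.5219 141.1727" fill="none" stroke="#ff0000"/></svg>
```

Since the viewBox matches the mm dimensions, user units are millimetres directly. The only transform is the Y-flip y_m = 165.3359 − y_svg.

Shape 1 is a open polyline drawn with `<polyline>`. Its stroke #ff0000 means cut at S891, F1288. After flipping Y the toolpath is (46.6002,43.0812) → (39.1777,18.3910) → (66.3552,78.0095) → (118.3954,14.3464) → (141.0967,31.3105).

Shape 2 is a quadratic bezier drawn with `<path>`. Its stroke #ff0000 means cut at S891, F1288. After flipping Y the toolpath is (60.2916,28.1385) → (65.9130,30.5358) → (69.9365,32.1061) → (72.3621,32.8496) → (73.1899,32.7661) → (72.4197,31.8558) → (70.0517,30.1185) → (66.0857,27.5543) → (60.5219,24.1632).

G21
G90
G0 X46.6002 Y43.0812
M3 S891
G01 X39.1777 Y18.3910 F1288
G01 X66.3552 Y78.0095
G01 X118.3954 Y14.3464
G01 X141.0967 Y31.3105
M5
G0 X60.2916 Y28.1385
M3 S891
G01 X65.9130 Y30.5358 F1288
G01 X69.9365 Y32.1061
G01 X72.3621 Y32.8496
G01 X73.1899 Y32.7661
G01 X72.4197 Y31.8558
G01 X70.0517 Y30.1185
G01 X66.0857 Y27.5543
G01 X60.5219 Y24.1632
M5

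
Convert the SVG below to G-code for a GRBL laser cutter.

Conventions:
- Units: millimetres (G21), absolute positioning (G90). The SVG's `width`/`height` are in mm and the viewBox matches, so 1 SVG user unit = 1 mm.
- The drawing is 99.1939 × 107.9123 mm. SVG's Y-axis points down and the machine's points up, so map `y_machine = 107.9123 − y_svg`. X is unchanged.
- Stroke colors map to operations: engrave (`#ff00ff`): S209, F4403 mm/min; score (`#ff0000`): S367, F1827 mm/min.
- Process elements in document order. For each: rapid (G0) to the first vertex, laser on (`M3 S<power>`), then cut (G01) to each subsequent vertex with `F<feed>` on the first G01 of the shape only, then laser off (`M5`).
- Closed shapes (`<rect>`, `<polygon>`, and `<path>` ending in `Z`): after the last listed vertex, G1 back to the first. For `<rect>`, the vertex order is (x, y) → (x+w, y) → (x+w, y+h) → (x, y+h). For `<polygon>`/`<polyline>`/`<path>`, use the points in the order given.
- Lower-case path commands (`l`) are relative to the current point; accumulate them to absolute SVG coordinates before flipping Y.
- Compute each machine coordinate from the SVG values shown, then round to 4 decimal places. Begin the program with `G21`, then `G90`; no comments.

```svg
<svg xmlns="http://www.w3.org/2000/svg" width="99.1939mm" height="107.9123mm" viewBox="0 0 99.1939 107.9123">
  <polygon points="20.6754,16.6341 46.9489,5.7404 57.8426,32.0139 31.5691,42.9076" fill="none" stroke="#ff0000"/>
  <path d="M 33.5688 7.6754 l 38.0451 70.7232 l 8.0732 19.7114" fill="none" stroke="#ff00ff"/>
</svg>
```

1 u = 1 mm; y_m = 107.9123 − y.

[1] `<polygon>` regular polygon, #ff0000→score S367 F1827: (20.6754,91.2782) → (46.9489,102.1719) → (57.8426,75.8984) → (31.5691,65.0047) → (20.6754,91.2782) (closed)

[2] `<path>` open polyline, #ff00ff→engrave S209 F4403: (33.5688,100.2369) → (71.6139,29.5137) → (79.6871,9.8023)

G21
G90
G0 X20.6754 Y91.2782
M3 S367
G01 X46.9489 Y102.1719 F1827
G01 X57.8426 Y75.8984
G01 X31.5691 Y65.0047
G01 X20.6754 Y91.2782
M5
G0 X33.5688 Y100.2369
M3 S209
G01 X71.6139 Y29.5137 F4403
G01 X79.6871 Y9.8023
M5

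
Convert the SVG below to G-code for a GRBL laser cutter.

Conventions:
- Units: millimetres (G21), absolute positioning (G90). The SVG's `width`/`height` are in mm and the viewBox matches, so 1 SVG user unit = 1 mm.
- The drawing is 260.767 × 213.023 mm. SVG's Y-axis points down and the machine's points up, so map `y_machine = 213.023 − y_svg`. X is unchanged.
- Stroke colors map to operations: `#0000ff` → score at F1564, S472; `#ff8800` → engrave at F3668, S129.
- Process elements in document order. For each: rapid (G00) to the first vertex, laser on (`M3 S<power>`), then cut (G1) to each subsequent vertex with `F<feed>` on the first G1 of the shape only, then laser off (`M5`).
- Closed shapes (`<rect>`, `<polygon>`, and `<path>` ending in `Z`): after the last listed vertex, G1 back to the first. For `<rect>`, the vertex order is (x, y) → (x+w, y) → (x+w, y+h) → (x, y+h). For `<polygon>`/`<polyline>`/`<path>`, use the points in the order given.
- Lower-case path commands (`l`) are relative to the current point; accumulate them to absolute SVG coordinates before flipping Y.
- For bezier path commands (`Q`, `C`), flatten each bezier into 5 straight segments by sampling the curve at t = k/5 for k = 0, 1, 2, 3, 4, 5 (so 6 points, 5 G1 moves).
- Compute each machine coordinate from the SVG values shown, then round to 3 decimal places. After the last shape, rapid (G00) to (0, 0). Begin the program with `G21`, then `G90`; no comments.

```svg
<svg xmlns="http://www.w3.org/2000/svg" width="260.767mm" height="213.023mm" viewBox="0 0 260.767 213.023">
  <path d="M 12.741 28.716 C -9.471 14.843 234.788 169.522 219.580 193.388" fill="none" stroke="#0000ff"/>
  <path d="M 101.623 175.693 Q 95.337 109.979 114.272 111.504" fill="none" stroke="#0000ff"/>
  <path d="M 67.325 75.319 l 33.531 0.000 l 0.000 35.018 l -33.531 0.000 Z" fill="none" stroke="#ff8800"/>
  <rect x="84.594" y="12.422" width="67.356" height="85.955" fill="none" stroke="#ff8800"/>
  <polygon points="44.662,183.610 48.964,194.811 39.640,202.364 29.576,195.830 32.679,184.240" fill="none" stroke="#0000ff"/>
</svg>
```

Since the viewBox matches the mm dimensions, user units are millimetres directly. The only transform is the Y-flip y_m = 213.023 − y_svg.

Shape 1 is a cubic bezier drawn with `<path>`. Its stroke #0000ff means score at S472, F1564. After flipping Y the toolpath is (12.741,184.307) → (27.183,174.799) → (80.333,139.209) → (146.945,91.905) → (201.776,47.257) → (219.580,19.635).

Shape 2 is a quadratic bezier drawn with `<path>`. Its stroke #0000ff means score at S472, F1564. After flipping Y the toolpath is (101.623,37.330) → (100.117,60.926) → (100.630,79.143) → (103.159,91.981) → (107.707,99.439) → (114.272,101.519).

Shape 3 is a rectangle drawn with `<path>`. Its stroke #ff8800 means engrave at S129, F3668. After flipping Y the toolpath is (67.325,137.704) → (100.856,137.704) → (100.856,102.686) → (67.325,102.686) → (67.325,137.704), returning to the start.

Shape 4 is a rectangle drawn with `<rect>`. Its stroke #ff8800 means engrave at S129, F3668. After flipping Y the toolpath is (84.594,200.601) → (151.950,200.601) → (151.950,114.646) → (84.594,114.646) → (84.594,200.601), returning to the start.

Shape 5 is a regular polygon drawn with `<polygon>`. Its stroke #0000ff means score at S472, F1564. After flipping Y the toolpath is (44.662,29.413) → (48.964,18.212) → (39.640,10.659) → (29.576,17.193) → (32.679,28.783) → (44.662,29.413), returning to the start.

G21
G90
G00 X12.741 Y184.307
M3 S472
G1 X27.183 Y174.799 F1564
G1 X80.333 Y139.209
G1 X146.945 Y91.905
G1 X201.776 Y47.257
G1 X219.580 Y19.635
M5
G00 X101.623 Y37.330
M3 S472
G1 X100.117 Y60.926 F1564
G1 X100.630 Y79.143
G1 X103.159 Y91.981
G1 X107.707 Y99.439
G1 X114.272 Y101.519
M5
G00 X67.325 Y137.704
M3 S129
G1 X100.856 Y137.704 F3668
G1 X100.856 Y102.686
G1 X67.325 Y102.686
G1 X67.325 Y137.704
M5
G00 X84.594 Y200.601
M3 S129
G1 X151.950 Y200.601 F3668
G1 X151.950 Y114.646
G1 X84.594 Y114.646
G1 X84.594 Y200.601
M5
G00 X44.662 Y29.413
M3 S472
G1 X48.964 Y18.212 F1564
G1 X39.640 Y10.659
G1 X29.576 Y17.193
G1 X32.679 Y28.783
G1 X44.662 Y29.413
M5
G00 X0.000 Y0.000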